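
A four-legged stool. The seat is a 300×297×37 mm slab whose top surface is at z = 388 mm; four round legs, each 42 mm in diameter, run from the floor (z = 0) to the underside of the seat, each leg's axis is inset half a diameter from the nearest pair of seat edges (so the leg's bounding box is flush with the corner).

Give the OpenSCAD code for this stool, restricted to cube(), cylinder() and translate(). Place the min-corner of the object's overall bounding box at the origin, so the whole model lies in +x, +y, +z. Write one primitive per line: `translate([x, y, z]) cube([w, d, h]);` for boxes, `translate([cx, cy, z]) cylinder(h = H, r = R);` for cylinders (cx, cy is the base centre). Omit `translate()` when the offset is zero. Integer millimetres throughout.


translate([0, 0, 351]) cube([300, 297, 37]);
translate([21, 21, 0]) cylinder(h = 351, r = 21);
translate([279, 21, 0]) cylinder(h = 351, r = 21);
translate([21, 276, 0]) cylinder(h = 351, r = 21);
translate([279, 276, 0]) cylinder(h = 351, r = 21);


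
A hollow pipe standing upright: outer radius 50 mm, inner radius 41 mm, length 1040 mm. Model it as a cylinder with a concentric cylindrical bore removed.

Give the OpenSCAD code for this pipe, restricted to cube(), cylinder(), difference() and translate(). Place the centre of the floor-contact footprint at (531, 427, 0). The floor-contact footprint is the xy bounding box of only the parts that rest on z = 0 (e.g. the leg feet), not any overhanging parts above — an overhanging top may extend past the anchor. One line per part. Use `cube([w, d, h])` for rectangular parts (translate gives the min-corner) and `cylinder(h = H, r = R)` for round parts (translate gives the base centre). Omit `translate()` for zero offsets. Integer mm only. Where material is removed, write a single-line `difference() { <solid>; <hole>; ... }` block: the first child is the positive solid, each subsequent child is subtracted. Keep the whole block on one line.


difference() { translate([531, 427, 0]) cylinder(h = 1040, r = 50); translate([531, 427, 0]) cylinder(h = 1040, r = 41); }


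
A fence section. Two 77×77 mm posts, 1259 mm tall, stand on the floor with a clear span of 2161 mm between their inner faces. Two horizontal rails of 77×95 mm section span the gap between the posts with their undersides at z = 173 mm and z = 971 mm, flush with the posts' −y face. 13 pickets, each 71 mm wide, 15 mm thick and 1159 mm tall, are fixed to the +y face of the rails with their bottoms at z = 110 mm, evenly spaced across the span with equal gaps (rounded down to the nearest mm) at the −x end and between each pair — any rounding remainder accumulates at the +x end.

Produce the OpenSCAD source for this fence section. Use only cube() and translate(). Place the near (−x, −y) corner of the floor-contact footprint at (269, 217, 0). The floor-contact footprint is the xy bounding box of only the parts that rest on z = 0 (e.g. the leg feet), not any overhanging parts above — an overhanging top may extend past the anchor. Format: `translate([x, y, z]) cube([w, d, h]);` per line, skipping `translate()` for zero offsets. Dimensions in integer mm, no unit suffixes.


translate([269, 217, 0]) cube([77, 77, 1259]);
translate([2507, 217, 0]) cube([77, 77, 1259]);
translate([346, 217, 173]) cube([2161, 77, 95]);
translate([346, 217, 971]) cube([2161, 77, 95]);
translate([434, 294, 110]) cube([71, 15, 1159]);
translate([593, 294, 110]) cube([71, 15, 1159]);
translate([752, 294, 110]) cube([71, 15, 1159]);
translate([911, 294, 110]) cube([71, 15, 1159]);
translate([1070, 294, 110]) cube([71, 15, 1159]);
translate([1229, 294, 110]) cube([71, 15, 1159]);
translate([1388, 294, 110]) cube([71, 15, 1159]);
translate([1547, 294, 110]) cube([71, 15, 1159]);
translate([1706, 294, 110]) cube([71, 15, 1159]);
translate([1865, 294, 110]) cube([71, 15, 1159]);
translate([2024, 294, 110]) cube([71, 15, 1159]);
translate([2183, 294, 110]) cube([71, 15, 1159]);
translate([2342, 294, 110]) cube([71, 15, 1159]);


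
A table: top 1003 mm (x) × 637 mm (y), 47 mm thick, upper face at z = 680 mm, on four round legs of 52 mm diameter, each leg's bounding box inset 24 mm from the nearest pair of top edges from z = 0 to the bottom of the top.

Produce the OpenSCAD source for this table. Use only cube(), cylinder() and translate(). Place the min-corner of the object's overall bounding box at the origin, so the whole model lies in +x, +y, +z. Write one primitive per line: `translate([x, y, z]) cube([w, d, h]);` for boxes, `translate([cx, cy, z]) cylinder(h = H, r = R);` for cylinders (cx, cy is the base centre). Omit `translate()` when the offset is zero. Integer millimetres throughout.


translate([0, 0, 633]) cube([1003, 637, 47]);
translate([50, 50, 0]) cylinder(h = 633, r = 26);
translate([953, 50, 0]) cylinder(h = 633, r = 26);
translate([50, 587, 0]) cylinder(h = 633, r = 26);
translate([953, 587, 0]) cylinder(h = 633, r = 26);


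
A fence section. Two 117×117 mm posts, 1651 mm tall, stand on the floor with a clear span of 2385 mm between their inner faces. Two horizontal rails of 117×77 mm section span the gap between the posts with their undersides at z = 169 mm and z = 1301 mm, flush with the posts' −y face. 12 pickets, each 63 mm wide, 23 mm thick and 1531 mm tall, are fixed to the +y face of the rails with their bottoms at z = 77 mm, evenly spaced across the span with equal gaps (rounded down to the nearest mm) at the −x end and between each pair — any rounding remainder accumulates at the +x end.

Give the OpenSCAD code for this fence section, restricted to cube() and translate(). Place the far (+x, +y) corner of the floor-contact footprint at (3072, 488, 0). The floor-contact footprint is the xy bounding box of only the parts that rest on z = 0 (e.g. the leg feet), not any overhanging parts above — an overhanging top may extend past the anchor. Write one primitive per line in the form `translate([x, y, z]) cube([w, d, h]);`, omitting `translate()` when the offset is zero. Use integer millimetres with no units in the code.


translate([453, 371, 0]) cube([117, 117, 1651]);
translate([2955, 371, 0]) cube([117, 117, 1651]);
translate([570, 371, 169]) cube([2385, 117, 77]);
translate([570, 371, 1301]) cube([2385, 117, 77]);
translate([695, 488, 77]) cube([63, 23, 1531]);
translate([883, 488, 77]) cube([63, 23, 1531]);
translate([1071, 488, 77]) cube([63, 23, 1531]);
translate([1259, 488, 77]) cube([63, 23, 1531]);
translate([1447, 488, 77]) cube([63, 23, 1531]);
translate([1635, 488, 77]) cube([63, 23, 1531]);
translate([1823, 488, 77]) cube([63, 23, 1531]);
translate([2011, 488, 77]) cube([63, 23, 1531]);
translate([2199, 488, 77]) cube([63, 23, 1531]);
translate([2387, 488, 77]) cube([63, 23, 1531]);
translate([2575, 488, 77]) cube([63, 23, 1531]);
translate([2763, 488, 77]) cube([63, 23, 1531]);


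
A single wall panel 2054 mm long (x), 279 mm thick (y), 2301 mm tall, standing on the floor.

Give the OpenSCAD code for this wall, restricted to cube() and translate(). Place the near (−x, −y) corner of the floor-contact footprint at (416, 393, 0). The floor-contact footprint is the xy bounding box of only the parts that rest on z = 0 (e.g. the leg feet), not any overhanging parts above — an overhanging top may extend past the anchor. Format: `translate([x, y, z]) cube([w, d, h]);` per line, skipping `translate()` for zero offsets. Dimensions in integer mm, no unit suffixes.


translate([416, 393, 0]) cube([2054, 279, 2301]);


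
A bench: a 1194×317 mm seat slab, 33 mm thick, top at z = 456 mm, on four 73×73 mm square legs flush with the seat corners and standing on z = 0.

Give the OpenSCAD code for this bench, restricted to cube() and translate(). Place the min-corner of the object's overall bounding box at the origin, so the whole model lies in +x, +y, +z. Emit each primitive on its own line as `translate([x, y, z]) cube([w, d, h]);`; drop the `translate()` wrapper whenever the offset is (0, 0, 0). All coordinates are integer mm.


// leg_h = 456 − 33 = 423
translate([0, 0, 423]) cube([1194, 317, 33]);
cube([73, 73, 423]);
translate([0, 244, 0]) cube([73, 73, 423]);
translate([1121, 0, 0]) cube([73, 73, 423]);
translate([1121, 244, 0]) cube([73, 73, 423]);


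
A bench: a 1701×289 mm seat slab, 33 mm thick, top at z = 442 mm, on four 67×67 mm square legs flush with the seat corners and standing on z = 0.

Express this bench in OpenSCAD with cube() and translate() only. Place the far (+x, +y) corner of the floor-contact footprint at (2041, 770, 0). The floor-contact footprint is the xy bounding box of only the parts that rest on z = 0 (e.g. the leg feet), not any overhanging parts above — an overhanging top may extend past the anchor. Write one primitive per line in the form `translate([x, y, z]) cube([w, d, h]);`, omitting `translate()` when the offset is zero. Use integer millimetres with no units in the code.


// leg_h = 442 − 33 = 409
translate([340, 481, 409]) cube([1701, 289, 33]);
translate([340, 481, 0]) cube([67, 67, 409]);
translate([340, 703, 0]) cube([67, 67, 409]);
translate([1974, 481, 0]) cube([67, 67, 409]);
translate([1974, 703, 0]) cube([67, 67, 409]);


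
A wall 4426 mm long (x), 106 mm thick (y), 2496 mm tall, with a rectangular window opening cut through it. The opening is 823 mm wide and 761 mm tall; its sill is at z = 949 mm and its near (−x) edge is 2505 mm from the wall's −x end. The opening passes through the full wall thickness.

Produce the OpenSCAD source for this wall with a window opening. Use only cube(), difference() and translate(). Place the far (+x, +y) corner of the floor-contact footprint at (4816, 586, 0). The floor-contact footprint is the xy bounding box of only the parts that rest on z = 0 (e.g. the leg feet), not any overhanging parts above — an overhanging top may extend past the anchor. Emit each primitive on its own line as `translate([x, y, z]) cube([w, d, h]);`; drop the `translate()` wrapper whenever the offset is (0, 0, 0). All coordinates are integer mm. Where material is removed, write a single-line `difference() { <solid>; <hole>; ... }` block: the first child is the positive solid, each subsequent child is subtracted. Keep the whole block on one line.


difference() { translate([390, 480, 0]) cube([4426, 106, 2496]); translate([2895, 480, 949]) cube([823, 106, 761]); }


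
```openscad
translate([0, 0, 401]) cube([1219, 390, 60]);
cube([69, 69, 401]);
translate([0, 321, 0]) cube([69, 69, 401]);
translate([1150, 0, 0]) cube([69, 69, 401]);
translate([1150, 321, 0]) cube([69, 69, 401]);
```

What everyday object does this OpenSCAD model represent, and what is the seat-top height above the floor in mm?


A bench. The seat-top height is 461 mm.

A long slab on four corner posts — a bench. The slab sits at z = 401 with thickness 60, so the top is 401 + 60 = 461 mm.


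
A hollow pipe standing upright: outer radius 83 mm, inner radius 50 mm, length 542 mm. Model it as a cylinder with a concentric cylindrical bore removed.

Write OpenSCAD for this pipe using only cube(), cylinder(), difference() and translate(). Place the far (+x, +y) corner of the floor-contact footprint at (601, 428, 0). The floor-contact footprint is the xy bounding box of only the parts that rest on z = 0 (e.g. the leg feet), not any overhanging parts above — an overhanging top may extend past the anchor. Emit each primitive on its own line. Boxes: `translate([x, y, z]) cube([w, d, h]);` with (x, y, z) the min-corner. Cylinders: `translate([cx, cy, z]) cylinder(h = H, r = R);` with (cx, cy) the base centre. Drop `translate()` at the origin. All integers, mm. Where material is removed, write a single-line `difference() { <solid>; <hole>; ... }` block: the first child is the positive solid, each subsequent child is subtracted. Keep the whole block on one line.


difference() { translate([518, 345, 0]) cylinder(h = 542, r = 83); translate([518, 345, 0]) cylinder(h = 542, r = 50); }


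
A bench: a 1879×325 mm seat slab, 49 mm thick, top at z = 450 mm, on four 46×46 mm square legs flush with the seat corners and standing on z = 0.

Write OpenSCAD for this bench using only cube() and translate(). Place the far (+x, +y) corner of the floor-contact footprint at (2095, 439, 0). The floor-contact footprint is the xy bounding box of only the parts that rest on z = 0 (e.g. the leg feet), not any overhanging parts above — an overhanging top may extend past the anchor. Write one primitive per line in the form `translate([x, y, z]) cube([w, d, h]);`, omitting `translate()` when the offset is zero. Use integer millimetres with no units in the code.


// leg_h = 450 − 49 = 401
translate([216, 114, 401]) cube([1879, 325, 49]);
translate([216, 114, 0]) cube([46, 46, 401]);
translate([216, 393, 0]) cube([46, 46, 401]);
translate([2049, 114, 0]) cube([46, 46, 401]);
translate([2049, 393, 0]) cube([46, 46, 401]);


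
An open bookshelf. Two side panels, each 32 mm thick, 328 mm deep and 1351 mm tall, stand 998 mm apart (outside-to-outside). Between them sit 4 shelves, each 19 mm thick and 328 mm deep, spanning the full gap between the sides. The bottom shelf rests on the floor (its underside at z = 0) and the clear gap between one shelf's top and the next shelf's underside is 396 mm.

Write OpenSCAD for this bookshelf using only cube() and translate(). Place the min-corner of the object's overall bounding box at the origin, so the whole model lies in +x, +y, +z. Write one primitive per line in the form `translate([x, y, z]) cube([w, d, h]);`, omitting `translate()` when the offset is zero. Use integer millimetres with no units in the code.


cube([32, 328, 1351]);
translate([966, 0, 0]) cube([32, 328, 1351]);
translate([32, 0, 0]) cube([934, 328, 19]);
translate([32, 0, 415]) cube([934, 328, 19]);
translate([32, 0, 830]) cube([934, 328, 19]);
translate([32, 0, 1245]) cube([934, 328, 19]);


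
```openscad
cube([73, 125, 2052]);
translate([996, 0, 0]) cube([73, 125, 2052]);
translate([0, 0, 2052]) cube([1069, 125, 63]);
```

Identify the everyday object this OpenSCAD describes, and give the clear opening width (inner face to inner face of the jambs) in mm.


A door frame. The clear opening width is 923 mm.

Two 2052 mm tall posts with a header on top — a door frame. The left jamb is 73 mm wide at x = 0; the right jamb starts at x = 996. The clear opening is 996 − 73 = 923 mm.


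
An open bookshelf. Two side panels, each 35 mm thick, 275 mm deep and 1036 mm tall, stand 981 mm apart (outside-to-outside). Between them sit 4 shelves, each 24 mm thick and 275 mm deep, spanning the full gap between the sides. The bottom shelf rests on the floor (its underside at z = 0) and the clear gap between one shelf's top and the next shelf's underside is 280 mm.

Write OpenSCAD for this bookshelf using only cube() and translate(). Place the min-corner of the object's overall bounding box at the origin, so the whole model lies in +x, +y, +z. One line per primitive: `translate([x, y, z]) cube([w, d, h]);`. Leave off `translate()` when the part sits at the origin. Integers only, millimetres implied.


cube([35, 275, 1036]);
translate([946, 0, 0]) cube([35, 275, 1036]);
translate([35, 0, 0]) cube([911, 275, 24]);
translate([35, 0, 304]) cube([911, 275, 24]);
translate([35, 0, 608]) cube([911, 275, 24]);
translate([35, 0, 912]) cube([911, 275, 24]);


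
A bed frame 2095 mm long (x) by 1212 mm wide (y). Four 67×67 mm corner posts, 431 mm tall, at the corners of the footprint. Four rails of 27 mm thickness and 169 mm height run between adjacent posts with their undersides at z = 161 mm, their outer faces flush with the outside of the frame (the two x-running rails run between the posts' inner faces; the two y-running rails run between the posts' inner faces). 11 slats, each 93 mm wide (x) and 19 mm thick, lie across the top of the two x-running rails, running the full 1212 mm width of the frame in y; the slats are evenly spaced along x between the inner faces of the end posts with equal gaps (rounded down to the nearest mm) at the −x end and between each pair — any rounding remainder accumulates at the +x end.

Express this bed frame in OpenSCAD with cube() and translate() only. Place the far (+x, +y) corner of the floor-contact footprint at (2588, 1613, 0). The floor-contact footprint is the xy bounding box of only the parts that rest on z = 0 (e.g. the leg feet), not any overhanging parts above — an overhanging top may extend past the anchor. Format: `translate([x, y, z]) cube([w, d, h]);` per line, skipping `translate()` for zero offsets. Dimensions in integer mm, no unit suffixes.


translate([493, 401, 0]) cube([67, 67, 431]);
translate([493, 1546, 0]) cube([67, 67, 431]);
translate([2521, 401, 0]) cube([67, 67, 431]);
translate([2521, 1546, 0]) cube([67, 67, 431]);
translate([560, 401, 161]) cube([1961, 27, 169]);
translate([560, 1586, 161]) cube([1961, 27, 169]);
translate([493, 468, 161]) cube([27, 1078, 169]);
translate([2561, 468, 161]) cube([27, 1078, 169]);
translate([638, 401, 330]) cube([93, 1212, 19]);
translate([809, 401, 330]) cube([93, 1212, 19]);
translate([980, 401, 330]) cube([93, 1212, 19]);
translate([1151, 401, 330]) cube([93, 1212, 19]);
translate([1322, 401, 330]) cube([93, 1212, 19]);
translate([1493, 401, 330]) cube([93, 1212, 19]);
translate([1664, 401, 330]) cube([93, 1212, 19]);
translate([1835, 401, 330]) cube([93, 1212, 19]);
translate([2006, 401, 330]) cube([93, 1212, 19]);
translate([2177, 401, 330]) cube([93, 1212, 19]);
translate([2348, 401, 330]) cube([93, 1212, 19]);


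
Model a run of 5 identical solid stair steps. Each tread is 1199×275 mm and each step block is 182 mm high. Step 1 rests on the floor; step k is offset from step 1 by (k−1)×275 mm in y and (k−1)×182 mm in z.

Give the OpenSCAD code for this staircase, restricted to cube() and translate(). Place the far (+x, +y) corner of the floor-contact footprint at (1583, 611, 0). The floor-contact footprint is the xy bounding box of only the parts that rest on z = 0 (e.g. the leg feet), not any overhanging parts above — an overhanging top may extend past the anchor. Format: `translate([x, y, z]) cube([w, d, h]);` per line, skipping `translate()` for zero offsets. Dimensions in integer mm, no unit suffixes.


translate([384, 336, 0]) cube([1199, 275, 182]);
translate([384, 611, 182]) cube([1199, 275, 182]);
translate([384, 886, 364]) cube([1199, 275, 182]);
translate([384, 1161, 546]) cube([1199, 275, 182]);
translate([384, 1436, 728]) cube([1199, 275, 182]);


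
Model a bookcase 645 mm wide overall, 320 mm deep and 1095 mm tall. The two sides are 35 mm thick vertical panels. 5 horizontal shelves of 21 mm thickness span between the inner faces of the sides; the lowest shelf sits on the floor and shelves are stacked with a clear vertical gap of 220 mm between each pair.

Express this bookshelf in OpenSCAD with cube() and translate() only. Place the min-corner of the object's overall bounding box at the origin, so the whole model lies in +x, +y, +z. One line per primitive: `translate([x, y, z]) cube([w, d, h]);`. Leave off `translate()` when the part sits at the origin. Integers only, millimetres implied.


cube([35, 320, 1095]);
translate([610, 0, 0]) cube([35, 320, 1095]);
translate([35, 0, 0]) cube([575, 320, 21]);
translate([35, 0, 241]) cube([575, 320, 21]);
translate([35, 0, 482]) cube([575, 320, 21]);
translate([35, 0, 723]) cube([575, 320, 21]);
translate([35, 0, 964]) cube([575, 320, 21]);


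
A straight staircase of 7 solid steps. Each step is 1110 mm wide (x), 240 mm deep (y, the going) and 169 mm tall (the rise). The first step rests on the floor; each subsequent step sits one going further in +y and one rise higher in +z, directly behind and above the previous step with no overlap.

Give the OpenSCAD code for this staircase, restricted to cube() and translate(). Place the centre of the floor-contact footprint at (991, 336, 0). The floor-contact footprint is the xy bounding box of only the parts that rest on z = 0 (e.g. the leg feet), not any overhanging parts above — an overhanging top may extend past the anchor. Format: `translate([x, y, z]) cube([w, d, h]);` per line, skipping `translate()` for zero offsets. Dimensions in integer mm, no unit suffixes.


translate([436, 216, 0]) cube([1110, 240, 169]);
translate([436, 456, 169]) cube([1110, 240, 169]);
translate([436, 696, 338]) cube([1110, 240, 169]);
translate([436, 936, 507]) cube([1110, 240, 169]);
translate([436, 1176, 676]) cube([1110, 240, 169]);
translate([436, 1416, 845]) cube([1110, 240, 169]);
translate([436, 1656, 1014]) cube([1110, 240, 169]);


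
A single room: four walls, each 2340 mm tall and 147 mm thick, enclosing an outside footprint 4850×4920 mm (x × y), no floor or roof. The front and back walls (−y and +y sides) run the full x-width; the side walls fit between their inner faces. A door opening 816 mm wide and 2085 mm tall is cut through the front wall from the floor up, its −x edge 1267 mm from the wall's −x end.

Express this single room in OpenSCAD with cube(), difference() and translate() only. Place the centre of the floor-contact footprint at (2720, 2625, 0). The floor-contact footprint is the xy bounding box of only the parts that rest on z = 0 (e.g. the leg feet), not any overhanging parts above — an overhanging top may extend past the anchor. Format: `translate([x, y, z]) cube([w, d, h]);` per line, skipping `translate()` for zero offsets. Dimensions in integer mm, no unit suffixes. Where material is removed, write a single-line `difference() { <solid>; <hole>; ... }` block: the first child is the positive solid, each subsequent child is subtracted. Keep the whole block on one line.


difference() { translate([295, 165, 0]) cube([4850, 147, 2340]); translate([1562, 165, 0]) cube([816, 147, 2085]); }
translate([295, 4938, 0]) cube([4850, 147, 2340]);
translate([295, 312, 0]) cube([147, 4626, 2340]);
translate([4998, 312, 0]) cube([147, 4626, 2340]);


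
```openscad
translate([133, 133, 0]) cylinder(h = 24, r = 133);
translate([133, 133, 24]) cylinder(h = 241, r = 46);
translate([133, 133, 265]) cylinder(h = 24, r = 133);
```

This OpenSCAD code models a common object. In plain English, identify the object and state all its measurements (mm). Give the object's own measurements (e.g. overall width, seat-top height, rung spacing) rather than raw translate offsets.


A spool: two coaxial disc flanges of radius 133 mm and thickness 24 mm, joined by a core cylinder of radius 46 mm and height 241 mm. The lower flange rests on z = 0 and the three cylinders share a vertical axis.


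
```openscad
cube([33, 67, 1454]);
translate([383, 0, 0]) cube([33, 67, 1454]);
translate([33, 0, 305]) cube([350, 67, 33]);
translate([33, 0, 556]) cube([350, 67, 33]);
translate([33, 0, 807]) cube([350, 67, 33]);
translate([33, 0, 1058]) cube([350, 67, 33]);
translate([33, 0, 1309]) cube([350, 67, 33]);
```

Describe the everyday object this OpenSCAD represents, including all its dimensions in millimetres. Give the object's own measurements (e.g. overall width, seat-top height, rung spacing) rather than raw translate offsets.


A straight ladder. Two 33×67 mm vertical rails, 1454 mm tall, stand 416 mm apart (outside-to-outside) with their front faces coplanar on the −y side. 5 rungs, each 67 mm deep and 33 mm tall, span between the inner faces of the rails, front faces flush with the rails. The lowest rung's underside is at z = 305 mm and rungs are spaced 251 mm apart (underside to underside).


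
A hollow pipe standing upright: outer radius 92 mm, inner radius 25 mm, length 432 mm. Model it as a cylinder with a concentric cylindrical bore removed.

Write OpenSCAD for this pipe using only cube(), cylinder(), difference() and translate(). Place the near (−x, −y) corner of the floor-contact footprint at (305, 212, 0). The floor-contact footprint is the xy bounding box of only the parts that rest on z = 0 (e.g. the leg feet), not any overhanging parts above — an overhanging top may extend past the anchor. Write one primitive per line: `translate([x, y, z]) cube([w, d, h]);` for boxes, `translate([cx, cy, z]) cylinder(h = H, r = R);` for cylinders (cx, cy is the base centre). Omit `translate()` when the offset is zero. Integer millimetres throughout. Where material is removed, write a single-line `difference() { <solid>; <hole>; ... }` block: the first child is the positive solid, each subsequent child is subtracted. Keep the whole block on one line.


difference() { translate([397, 304, 0]) cylinder(h = 432, r = 92); translate([397, 304, 0]) cylinder(h = 432, r = 25); }


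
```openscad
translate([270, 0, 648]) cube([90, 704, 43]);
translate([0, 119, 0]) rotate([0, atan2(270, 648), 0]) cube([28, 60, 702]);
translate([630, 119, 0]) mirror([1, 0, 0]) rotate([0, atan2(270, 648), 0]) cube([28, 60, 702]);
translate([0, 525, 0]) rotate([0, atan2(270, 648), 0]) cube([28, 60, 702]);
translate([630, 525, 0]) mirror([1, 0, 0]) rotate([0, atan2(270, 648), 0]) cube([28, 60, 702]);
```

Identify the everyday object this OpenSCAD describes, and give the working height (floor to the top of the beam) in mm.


A sawhorse. The overall height is 691 mm.

A beam across two mirrored pairs of raked legs — a sawhorse. The beam's underside is at z = 648 (matching the legs' vertical rise in atan2(270, 648)) and the beam is 43 mm tall, so its top is at 648 + 43 = 691 mm. The raked legs top out at the beam's underside, so that is the highest point.


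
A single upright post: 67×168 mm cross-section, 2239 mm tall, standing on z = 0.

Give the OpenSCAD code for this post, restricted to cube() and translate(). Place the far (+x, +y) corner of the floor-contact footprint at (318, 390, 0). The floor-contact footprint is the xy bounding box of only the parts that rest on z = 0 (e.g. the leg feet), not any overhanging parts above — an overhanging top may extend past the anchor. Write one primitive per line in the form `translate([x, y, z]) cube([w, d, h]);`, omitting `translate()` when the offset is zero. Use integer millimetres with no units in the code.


translate([251, 222, 0]) cube([67, 168, 2239]);


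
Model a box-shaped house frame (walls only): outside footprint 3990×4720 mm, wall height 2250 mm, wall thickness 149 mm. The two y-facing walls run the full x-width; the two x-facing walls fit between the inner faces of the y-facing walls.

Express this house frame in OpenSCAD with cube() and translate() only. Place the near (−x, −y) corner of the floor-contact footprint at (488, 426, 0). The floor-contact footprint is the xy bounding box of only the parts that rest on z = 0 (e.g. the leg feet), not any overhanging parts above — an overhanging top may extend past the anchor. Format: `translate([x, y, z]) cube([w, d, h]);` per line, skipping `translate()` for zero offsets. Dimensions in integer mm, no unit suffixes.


translate([488, 426, 0]) cube([3990, 149, 2250]);
translate([488, 4997, 0]) cube([3990, 149, 2250]);
translate([488, 575, 0]) cube([149, 4422, 2250]);
translate([4329, 575, 0]) cube([149, 4422, 2250]);


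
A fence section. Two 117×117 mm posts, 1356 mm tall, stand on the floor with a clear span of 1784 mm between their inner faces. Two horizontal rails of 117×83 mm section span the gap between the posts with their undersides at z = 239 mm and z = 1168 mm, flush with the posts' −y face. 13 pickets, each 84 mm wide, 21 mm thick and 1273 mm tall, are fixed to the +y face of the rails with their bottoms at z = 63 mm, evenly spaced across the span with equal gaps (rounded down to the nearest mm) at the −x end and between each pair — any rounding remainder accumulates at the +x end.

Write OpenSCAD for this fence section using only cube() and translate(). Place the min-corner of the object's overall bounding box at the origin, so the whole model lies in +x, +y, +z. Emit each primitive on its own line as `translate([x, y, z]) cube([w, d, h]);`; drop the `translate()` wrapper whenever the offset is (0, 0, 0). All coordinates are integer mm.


cube([117, 117, 1356]);
translate([1901, 0, 0]) cube([117, 117, 1356]);
translate([117, 0, 239]) cube([1784, 117, 83]);
translate([117, 0, 1168]) cube([1784, 117, 83]);
translate([166, 117, 63]) cube([84, 21, 1273]);
translate([299, 117, 63]) cube([84, 21, 1273]);
translate([432, 117, 63]) cube([84, 21, 1273]);
translate([565, 117, 63]) cube([84, 21, 1273]);
translate([698, 117, 63]) cube([84, 21, 1273]);
translate([831, 117, 63]) cube([84, 21, 1273]);
translate([964, 117, 63]) cube([84, 21, 1273]);
translate([1097, 117, 63]) cube([84, 21, 1273]);
translate([1230, 117, 63]) cube([84, 21, 1273]);
translate([1363, 117, 63]) cube([84, 21, 1273]);
translate([1496, 117, 63]) cube([84, 21, 1273]);
translate([1629, 117, 63]) cube([84, 21, 1273]);
translate([1762, 117, 63]) cube([84, 21, 1273]);


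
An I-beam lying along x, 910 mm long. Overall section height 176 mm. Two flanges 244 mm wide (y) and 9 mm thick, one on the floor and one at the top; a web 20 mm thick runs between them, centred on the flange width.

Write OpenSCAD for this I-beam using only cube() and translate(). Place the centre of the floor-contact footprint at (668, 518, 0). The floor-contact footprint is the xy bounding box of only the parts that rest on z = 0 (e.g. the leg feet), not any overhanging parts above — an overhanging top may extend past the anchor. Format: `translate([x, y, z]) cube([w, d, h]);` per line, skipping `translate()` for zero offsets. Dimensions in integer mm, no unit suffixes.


translate([213, 396, 0]) cube([910, 244, 9]);
translate([213, 508, 9]) cube([910, 20, 158]);
translate([213, 396, 167]) cube([910, 244, 9]);


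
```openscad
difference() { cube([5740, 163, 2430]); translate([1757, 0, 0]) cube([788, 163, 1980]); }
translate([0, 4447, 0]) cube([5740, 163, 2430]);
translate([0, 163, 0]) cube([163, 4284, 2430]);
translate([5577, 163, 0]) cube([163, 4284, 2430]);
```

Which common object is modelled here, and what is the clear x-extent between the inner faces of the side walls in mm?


A single room. The interior width is 5414 mm.

Four walls enclosing a rectangle with a door in the front wall — a room. Outside width 5740 minus two 163 mm walls gives 5414 mm.


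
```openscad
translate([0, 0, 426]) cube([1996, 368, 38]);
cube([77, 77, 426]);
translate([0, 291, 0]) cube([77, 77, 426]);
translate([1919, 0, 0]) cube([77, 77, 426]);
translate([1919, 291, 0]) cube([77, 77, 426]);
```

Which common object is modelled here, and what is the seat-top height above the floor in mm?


A bench. The seat-top height is 464 mm.

A long slab on four corner posts — a bench. The slab sits at z = 426 with thickness 38, so the top is 426 + 38 = 464 mm.


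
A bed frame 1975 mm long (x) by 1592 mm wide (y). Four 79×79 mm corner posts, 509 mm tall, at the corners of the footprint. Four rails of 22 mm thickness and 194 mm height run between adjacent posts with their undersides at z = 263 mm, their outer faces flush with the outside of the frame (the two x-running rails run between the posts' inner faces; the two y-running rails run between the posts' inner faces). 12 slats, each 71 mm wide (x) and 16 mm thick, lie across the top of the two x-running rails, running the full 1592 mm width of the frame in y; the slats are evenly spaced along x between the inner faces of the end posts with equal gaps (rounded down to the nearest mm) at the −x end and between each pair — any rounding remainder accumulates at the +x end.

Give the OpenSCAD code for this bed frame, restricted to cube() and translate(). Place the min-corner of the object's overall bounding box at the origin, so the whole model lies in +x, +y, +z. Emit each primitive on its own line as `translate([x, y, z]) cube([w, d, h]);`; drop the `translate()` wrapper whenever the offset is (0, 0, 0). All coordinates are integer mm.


cube([79, 79, 509]);
translate([0, 1513, 0]) cube([79, 79, 509]);
translate([1896, 0, 0]) cube([79, 79, 509]);
translate([1896, 1513, 0]) cube([79, 79, 509]);
translate([79, 0, 263]) cube([1817, 22, 194]);
translate([79, 1570, 263]) cube([1817, 22, 194]);
translate([0, 79, 263]) cube([22, 1434, 194]);
translate([1953, 79, 263]) cube([22, 1434, 194]);
translate([153, 0, 457]) cube([71, 1592, 16]);
translate([298, 0, 457]) cube([71, 1592, 16]);
translate([443, 0, 457]) cube([71, 1592, 16]);
translate([588, 0, 457]) cube([71, 1592, 16]);
translate([733, 0, 457]) cube([71, 1592, 16]);
translate([878, 0, 457]) cube([71, 1592, 16]);
translate([1023, 0, 457]) cube([71, 1592, 16]);
translate([1168, 0, 457]) cube([71, 1592, 16]);
translate([1313, 0, 457]) cube([71, 1592, 16]);
translate([1458, 0, 457]) cube([71, 1592, 16]);
translate([1603, 0, 457]) cube([71, 1592, 16]);
translate([1748, 0, 457]) cube([71, 1592, 16]);


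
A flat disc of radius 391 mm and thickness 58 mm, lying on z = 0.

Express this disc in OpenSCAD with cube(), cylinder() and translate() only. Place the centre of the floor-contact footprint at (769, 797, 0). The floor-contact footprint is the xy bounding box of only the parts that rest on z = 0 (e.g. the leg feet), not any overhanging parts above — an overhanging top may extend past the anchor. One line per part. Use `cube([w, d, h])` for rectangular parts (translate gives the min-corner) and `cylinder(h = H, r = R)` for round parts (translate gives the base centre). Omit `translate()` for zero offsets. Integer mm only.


translate([769, 797, 0]) cylinder(h = 58, r = 391);


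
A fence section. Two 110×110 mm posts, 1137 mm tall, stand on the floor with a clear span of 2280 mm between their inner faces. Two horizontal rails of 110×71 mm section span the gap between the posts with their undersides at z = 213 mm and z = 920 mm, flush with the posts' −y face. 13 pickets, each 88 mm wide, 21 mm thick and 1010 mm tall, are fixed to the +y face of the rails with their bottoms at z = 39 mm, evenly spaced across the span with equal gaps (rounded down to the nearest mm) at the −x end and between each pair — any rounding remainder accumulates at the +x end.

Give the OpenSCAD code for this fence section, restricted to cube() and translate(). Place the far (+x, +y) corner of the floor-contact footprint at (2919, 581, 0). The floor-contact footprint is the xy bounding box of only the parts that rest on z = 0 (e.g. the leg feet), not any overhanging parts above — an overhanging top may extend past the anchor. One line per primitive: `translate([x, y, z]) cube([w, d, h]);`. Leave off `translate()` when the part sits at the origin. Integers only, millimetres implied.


translate([419, 471, 0]) cube([110, 110, 1137]);
translate([2809, 471, 0]) cube([110, 110, 1137]);
translate([529, 471, 213]) cube([2280, 110, 71]);
translate([529, 471, 920]) cube([2280, 110, 71]);
translate([610, 581, 39]) cube([88, 21, 1010]);
translate([779, 581, 39]) cube([88, 21, 1010]);
translate([948, 581, 39]) cube([88, 21, 1010]);
translate([1117, 581, 39]) cube([88, 21, 1010]);
translate([1286, 581, 39]) cube([88, 21, 1010]);
translate([1455, 581, 39]) cube([88, 21, 1010]);
translate([1624, 581, 39]) cube([88, 21, 1010]);
translate([1793, 581, 39]) cube([88, 21, 1010]);
translate([1962, 581, 39]) cube([88, 21, 1010]);
translate([2131, 581, 39]) cube([88, 21, 1010]);
translate([2300, 581, 39]) cube([88, 21, 1010]);
translate([2469, 581, 39]) cube([88, 21, 1010]);
translate([2638, 581, 39]) cube([88, 21, 1010]);


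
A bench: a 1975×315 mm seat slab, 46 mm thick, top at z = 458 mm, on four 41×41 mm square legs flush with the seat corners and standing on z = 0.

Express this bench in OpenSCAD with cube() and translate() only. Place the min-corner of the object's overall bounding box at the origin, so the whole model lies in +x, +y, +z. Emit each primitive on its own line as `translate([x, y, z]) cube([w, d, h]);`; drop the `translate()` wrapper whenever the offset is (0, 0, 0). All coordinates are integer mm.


// leg_h = 458 − 46 = 412
translate([0, 0, 412]) cube([1975, 315, 46]);
cube([41, 41, 412]);
translate([0, 274, 0]) cube([41, 41, 412]);
translate([1934, 0, 0]) cube([41, 41, 412]);
translate([1934, 274, 0]) cube([41, 41, 412]);


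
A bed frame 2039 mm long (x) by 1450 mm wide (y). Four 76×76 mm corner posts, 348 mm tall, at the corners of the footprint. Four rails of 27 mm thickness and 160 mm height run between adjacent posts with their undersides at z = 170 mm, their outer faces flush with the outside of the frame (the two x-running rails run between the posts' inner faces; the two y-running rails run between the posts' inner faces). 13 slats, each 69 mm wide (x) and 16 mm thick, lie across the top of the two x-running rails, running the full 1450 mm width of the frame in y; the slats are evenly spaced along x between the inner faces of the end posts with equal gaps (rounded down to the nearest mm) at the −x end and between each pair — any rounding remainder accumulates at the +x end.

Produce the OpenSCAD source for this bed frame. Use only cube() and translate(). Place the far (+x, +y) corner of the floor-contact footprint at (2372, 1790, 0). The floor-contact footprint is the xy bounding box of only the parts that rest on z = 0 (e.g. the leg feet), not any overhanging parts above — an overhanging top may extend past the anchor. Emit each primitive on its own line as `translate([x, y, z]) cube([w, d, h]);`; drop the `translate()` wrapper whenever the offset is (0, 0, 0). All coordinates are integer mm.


translate([333, 340, 0]) cube([76, 76, 348]);
translate([333, 1714, 0]) cube([76, 76, 348]);
translate([2296, 340, 0]) cube([76, 76, 348]);
translate([2296, 1714, 0]) cube([76, 76, 348]);
translate([409, 340, 170]) cube([1887, 27, 160]);
translate([409, 1763, 170]) cube([1887, 27, 160]);
translate([333, 416, 170]) cube([27, 1298, 160]);
translate([2345, 416, 170]) cube([27, 1298, 160]);
translate([479, 340, 330]) cube([69, 1450, 16]);
translate([618, 340, 330]) cube([69, 1450, 16]);
translate([757, 340, 330]) cube([69, 1450, 16]);
translate([896, 340, 330]) cube([69, 1450, 16]);
translate([1035, 340, 330]) cube([69, 1450, 16]);
translate([1174, 340, 330]) cube([69, 1450, 16]);
translate([1313, 340, 330]) cube([69, 1450, 16]);
translate([1452, 340, 330]) cube([69, 1450, 16]);
translate([1591, 340, 330]) cube([69, 1450, 16]);
translate([1730, 340, 330]) cube([69, 1450, 16]);
translate([1869, 340, 330]) cube([69, 1450, 16]);
translate([2008, 340, 330]) cube([69, 1450, 16]);
translate([2147, 340, 330]) cube([69, 1450, 16]);


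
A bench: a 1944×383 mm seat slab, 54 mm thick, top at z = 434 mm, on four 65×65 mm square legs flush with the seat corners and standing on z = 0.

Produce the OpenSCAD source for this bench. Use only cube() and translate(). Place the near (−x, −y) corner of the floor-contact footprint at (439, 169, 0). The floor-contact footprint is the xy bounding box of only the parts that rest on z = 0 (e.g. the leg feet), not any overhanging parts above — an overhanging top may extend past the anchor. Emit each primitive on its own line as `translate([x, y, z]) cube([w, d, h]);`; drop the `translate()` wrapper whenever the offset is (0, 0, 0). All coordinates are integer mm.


translate([439, 169, 380]) cube([1944, 383, 54]);
translate([439, 169, 0]) cube([65, 65, 380]);
translate([439, 487, 0]) cube([65, 65, 380]);
translate([2318, 169, 0]) cube([65, 65, 380]);
translate([2318, 487, 0]) cube([65, 65, 380]);


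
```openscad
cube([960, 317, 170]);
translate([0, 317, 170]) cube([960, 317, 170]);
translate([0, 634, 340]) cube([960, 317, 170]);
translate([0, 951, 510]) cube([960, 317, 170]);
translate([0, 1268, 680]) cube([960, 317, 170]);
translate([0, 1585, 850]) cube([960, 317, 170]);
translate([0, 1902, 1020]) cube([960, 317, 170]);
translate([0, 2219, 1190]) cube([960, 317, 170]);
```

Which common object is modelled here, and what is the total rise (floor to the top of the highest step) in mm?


A staircase. The total rise is 1360 mm.

8 identical blocks, each offset up and back from the previous — a staircase. Each step is 170 mm tall and there are 8 of them, so the total rise is 8 × 170 = 1360 mm.


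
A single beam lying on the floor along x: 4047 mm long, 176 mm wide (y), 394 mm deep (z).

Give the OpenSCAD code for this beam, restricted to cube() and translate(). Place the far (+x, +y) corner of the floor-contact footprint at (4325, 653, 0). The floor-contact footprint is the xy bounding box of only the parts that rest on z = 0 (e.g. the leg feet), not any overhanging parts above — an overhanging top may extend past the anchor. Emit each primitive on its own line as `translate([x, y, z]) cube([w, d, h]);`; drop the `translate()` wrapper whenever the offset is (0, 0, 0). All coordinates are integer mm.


translate([278, 477, 0]) cube([4047, 176, 394]);
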